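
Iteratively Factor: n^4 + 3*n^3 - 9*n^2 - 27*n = (n - 3)*(n^3 + 6*n^2 + 9*n) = (n - 3)*(n + 3)*(n^2 + 3*n) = (n - 3)*(n + 3)^2*(n)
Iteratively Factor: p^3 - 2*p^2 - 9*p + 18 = (p - 2)*(p^2 - 9) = (p - 3)*(p - 2)*(p + 3)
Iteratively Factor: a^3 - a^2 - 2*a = (a)*(a^2 - a - 2) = a*(a - 2)*(a + 1)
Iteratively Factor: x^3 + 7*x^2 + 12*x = (x + 4)*(x^2 + 3*x) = (x + 3)*(x + 4)*(x)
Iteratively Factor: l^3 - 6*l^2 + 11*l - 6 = (l - 3)*(l^2 - 3*l + 2) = (l - 3)*(l - 2)*(l - 1)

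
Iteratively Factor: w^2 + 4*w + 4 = (w + 2)*(w + 2)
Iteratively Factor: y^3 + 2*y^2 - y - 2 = (y - 1)*(y^2 + 3*y + 2) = (y - 1)*(y + 1)*(y + 2)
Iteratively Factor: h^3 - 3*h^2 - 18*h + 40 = (h + 4)*(h^2 - 7*h + 10) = (h - 5)*(h + 4)*(h - 2)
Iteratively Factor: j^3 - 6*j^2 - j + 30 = (j - 3)*(j^2 - 3*j - 10) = (j - 3)*(j + 2)*(j - 5)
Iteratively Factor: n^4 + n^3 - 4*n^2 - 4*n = (n + 1)*(n^3 - 4*n) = (n + 1)*(n + 2)*(n^2 - 2*n) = n*(n + 1)*(n + 2)*(n - 2)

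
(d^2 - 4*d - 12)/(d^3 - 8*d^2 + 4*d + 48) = 1/(d - 4)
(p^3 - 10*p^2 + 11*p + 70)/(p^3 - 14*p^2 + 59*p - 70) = (p + 2)/(p - 2)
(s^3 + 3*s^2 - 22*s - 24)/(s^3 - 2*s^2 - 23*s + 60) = (s^2 + 7*s + 6)/(s^2 + 2*s - 15)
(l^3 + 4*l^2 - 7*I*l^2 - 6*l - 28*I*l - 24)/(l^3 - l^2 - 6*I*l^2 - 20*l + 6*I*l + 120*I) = (l - I)/(l - 5)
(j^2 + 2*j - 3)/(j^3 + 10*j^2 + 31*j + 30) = (j - 1)/(j^2 + 7*j + 10)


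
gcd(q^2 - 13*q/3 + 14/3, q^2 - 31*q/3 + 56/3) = q - 7/3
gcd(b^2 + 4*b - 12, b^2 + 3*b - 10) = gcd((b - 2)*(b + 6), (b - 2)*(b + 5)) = b - 2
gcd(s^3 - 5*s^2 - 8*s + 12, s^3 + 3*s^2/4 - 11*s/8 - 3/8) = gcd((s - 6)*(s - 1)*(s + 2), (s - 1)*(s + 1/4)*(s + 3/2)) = s - 1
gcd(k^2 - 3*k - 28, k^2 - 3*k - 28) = k^2 - 3*k - 28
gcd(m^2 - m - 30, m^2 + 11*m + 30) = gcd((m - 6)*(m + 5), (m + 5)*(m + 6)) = m + 5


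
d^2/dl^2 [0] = 0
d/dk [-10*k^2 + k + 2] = 1 - 20*k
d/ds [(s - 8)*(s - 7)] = 2*s - 15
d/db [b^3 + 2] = 3*b^2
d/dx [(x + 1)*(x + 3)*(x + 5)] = 3*x^2 + 18*x + 23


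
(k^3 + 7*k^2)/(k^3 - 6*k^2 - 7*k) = k*(k + 7)/(k^2 - 6*k - 7)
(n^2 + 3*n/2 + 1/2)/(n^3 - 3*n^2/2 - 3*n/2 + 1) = (2*n + 1)/(2*n^2 - 5*n + 2)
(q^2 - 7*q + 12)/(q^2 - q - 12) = (q - 3)/(q + 3)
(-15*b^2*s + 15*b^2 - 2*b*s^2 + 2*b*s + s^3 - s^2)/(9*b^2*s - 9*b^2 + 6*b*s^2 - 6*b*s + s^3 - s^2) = (-5*b + s)/(3*b + s)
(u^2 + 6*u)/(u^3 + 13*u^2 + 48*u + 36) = u/(u^2 + 7*u + 6)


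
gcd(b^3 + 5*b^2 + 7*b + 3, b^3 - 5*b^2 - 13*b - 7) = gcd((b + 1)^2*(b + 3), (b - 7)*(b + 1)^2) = b^2 + 2*b + 1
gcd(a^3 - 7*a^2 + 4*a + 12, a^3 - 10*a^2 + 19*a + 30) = a^2 - 5*a - 6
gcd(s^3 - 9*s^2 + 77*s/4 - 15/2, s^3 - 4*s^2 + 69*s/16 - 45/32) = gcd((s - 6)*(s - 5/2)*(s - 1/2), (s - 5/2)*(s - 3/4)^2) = s - 5/2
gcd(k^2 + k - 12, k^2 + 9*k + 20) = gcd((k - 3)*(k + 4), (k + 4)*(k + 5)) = k + 4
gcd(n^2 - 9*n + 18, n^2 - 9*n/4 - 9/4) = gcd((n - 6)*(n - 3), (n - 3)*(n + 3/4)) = n - 3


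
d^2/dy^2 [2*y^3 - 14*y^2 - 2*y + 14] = 12*y - 28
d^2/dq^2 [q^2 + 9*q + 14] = 2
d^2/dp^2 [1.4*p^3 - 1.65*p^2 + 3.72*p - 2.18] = 8.4*p - 3.3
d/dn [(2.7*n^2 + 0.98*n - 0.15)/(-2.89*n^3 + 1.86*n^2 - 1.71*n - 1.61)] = (7.803*n^4 + 5.6644*n^3 - 7.7403*n^2 - 8.136*n - 1.8343)/(8.3521*n^6 - 10.7508*n^5 + 13.3434*n^4 + 2.9446*n^3 - 3.0651*n^2 + 5.5062*n + 2.5921)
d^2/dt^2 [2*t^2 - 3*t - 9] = 4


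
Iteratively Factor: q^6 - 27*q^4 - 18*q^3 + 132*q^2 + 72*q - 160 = (q - 2)*(q^5 + 2*q^4 - 23*q^3 - 64*q^2 + 4*q + 80) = (q - 2)*(q + 2)*(q^4 - 23*q^2 - 18*q + 40) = (q - 2)*(q + 2)^2*(q^3 - 2*q^2 - 19*q + 20) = (q - 2)*(q - 1)*(q + 2)^2*(q^2 - q - 20) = (q - 2)*(q - 1)*(q + 2)^2*(q + 4)*(q - 5)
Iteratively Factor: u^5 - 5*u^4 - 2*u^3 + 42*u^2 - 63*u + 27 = (u - 3)*(u^4 - 2*u^3 - 8*u^2 + 18*u - 9) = (u - 3)*(u - 1)*(u^3 - u^2 - 9*u + 9) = (u - 3)*(u - 1)*(u + 3)*(u^2 - 4*u + 3) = (u - 3)^2*(u - 1)*(u + 3)*(u - 1)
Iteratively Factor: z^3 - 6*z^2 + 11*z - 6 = (z - 2)*(z^2 - 4*z + 3) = (z - 3)*(z - 2)*(z - 1)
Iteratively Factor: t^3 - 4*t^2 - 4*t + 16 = (t - 2)*(t^2 - 2*t - 8) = (t - 2)*(t + 2)*(t - 4)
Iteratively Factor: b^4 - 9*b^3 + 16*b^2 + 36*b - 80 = (b - 5)*(b^3 - 4*b^2 - 4*b + 16) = (b - 5)*(b - 2)*(b^2 - 2*b - 8) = (b - 5)*(b - 4)*(b - 2)*(b + 2)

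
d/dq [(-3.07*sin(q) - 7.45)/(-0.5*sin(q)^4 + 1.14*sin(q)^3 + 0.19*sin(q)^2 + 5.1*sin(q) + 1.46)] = (-4.605*sin(q)^4 - 7.9004*sin(q)^3 + 26.0623*sin(q)^2 + 2.831*sin(q) + 33.5128)*cos(q)/(0.25*sin(q)^8 - 1.14*sin(q)^7 + 1.1096*sin(q)^6 - 4.6668*sin(q)^5 + 10.2041*sin(q)^4 + 5.2668*sin(q)^3 + 26.5648*sin(q)^2 + 14.892*sin(q) + 2.1316)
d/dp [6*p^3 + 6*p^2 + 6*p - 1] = 18*p^2 + 12*p + 6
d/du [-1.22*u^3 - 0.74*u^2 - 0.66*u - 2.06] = -3.66*u^2 - 1.48*u - 0.66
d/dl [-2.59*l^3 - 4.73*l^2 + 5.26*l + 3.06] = -7.77*l^2 - 9.46*l + 5.26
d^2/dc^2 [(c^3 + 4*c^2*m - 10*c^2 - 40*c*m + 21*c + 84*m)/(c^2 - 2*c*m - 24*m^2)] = 6*(12*m^2 - 20*m + 7)/(c^3 - 18*c^2*m + 108*c*m^2 - 216*m^3)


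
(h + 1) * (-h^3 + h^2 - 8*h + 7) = -h^4 - 7*h^2 - h + 7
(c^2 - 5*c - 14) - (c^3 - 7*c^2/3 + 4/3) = -c^3 + 10*c^2/3 - 5*c - 46/3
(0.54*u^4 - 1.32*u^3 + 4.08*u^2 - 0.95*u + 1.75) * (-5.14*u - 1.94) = -2.7756*u^5 + 5.7372*u^4 - 18.4104*u^3 - 3.0322*u^2 - 7.152*u - 3.395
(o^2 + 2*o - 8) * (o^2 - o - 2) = o^4 + o^3 - 12*o^2 + 4*o + 16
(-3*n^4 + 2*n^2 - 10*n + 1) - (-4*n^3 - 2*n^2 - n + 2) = -3*n^4 + 4*n^3 + 4*n^2 - 9*n - 1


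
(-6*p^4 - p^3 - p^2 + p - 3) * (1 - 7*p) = 42*p^5 + p^4 + 6*p^3 - 8*p^2 + 22*p - 3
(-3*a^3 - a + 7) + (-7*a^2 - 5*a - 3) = -3*a^3 - 7*a^2 - 6*a + 4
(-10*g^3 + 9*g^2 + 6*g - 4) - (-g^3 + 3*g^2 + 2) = -9*g^3 + 6*g^2 + 6*g - 6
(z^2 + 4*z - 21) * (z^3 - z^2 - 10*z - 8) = z^5 + 3*z^4 - 35*z^3 - 27*z^2 + 178*z + 168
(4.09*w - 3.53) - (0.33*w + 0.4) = 3.76*w - 3.93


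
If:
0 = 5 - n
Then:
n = 5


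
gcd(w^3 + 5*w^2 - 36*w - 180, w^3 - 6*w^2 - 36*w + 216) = w^2 - 36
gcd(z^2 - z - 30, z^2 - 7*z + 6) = z - 6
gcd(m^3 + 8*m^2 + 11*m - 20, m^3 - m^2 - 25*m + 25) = m^2 + 4*m - 5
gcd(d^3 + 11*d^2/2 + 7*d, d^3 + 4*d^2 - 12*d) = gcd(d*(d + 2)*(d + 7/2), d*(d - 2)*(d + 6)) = d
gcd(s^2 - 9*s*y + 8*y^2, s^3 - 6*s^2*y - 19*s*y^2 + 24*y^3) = s^2 - 9*s*y + 8*y^2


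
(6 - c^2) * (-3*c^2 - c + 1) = 3*c^4 + c^3 - 19*c^2 - 6*c + 6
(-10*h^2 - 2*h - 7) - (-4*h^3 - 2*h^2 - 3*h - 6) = 4*h^3 - 8*h^2 + h - 1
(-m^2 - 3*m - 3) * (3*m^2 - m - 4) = -3*m^4 - 8*m^3 - 2*m^2 + 15*m + 12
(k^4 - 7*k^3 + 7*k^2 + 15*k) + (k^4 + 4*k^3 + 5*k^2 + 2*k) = 2*k^4 - 3*k^3 + 12*k^2 + 17*k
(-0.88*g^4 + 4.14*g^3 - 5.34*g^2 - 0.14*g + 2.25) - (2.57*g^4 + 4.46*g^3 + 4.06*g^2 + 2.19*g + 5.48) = -3.45*g^4 - 0.32*g^3 - 9.4*g^2 - 2.33*g - 3.23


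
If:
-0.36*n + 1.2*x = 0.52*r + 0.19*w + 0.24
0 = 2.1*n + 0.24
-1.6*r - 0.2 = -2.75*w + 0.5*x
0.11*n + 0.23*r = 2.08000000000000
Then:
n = -0.11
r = 9.10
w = 6.29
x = 5.10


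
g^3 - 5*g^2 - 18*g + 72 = (g - 6)*(g - 3)*(g + 4)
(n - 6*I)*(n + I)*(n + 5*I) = n^3 + 31*n + 30*I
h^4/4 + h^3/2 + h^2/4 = h^2*(h/4 + 1/4)*(h + 1)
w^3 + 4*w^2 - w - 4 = (w - 1)*(w + 1)*(w + 4)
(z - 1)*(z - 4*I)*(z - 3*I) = z^3 - z^2 - 7*I*z^2 - 12*z + 7*I*z + 12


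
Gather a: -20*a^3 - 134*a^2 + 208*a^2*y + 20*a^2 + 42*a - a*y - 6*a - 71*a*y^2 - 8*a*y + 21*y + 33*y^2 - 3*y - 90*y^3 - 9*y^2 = -20*a^3 + a^2*(208*y - 114) + a*(-71*y^2 - 9*y + 36) - 90*y^3 + 24*y^2 + 18*y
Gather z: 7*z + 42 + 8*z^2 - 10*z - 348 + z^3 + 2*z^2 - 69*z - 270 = z^3 + 10*z^2 - 72*z - 576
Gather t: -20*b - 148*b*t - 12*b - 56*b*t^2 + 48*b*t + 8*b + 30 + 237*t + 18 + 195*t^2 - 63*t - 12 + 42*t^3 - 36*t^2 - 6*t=-24*b + 42*t^3 + t^2*(159 - 56*b) + t*(168 - 100*b) + 36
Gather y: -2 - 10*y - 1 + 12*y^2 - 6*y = 12*y^2 - 16*y - 3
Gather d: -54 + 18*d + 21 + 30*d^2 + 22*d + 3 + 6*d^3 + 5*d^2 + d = 6*d^3 + 35*d^2 + 41*d - 30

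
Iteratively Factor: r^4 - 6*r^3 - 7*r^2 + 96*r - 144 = (r - 4)*(r^3 - 2*r^2 - 15*r + 36) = (r - 4)*(r - 3)*(r^2 + r - 12) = (r - 4)*(r - 3)^2*(r + 4)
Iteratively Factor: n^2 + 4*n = (n)*(n + 4)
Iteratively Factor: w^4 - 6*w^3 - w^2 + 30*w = (w - 5)*(w^3 - w^2 - 6*w) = w*(w - 5)*(w^2 - w - 6) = w*(w - 5)*(w + 2)*(w - 3)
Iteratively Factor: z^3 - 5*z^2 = (z)*(z^2 - 5*z) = z^2*(z - 5)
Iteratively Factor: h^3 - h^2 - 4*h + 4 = (h - 1)*(h^2 - 4) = (h - 2)*(h - 1)*(h + 2)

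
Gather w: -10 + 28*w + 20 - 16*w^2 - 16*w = -16*w^2 + 12*w + 10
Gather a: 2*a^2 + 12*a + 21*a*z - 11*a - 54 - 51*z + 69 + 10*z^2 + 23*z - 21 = 2*a^2 + a*(21*z + 1) + 10*z^2 - 28*z - 6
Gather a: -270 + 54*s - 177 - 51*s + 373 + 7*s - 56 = 10*s - 130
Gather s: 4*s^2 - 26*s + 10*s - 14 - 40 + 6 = 4*s^2 - 16*s - 48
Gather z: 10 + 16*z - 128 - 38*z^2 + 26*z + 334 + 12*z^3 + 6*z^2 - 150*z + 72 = 12*z^3 - 32*z^2 - 108*z + 288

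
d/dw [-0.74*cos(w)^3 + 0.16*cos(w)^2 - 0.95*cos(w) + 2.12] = (2.22*cos(w)^2 - 0.32*cos(w) + 0.95)*sin(w)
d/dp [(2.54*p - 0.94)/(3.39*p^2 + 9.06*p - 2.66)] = (-8.6106*p^2 + 6.3732*p + 1.76)/(11.4921*p^4 + 61.4268*p^3 + 64.0488*p^2 - 48.1992*p + 7.0756)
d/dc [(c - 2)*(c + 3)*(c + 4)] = 3*c^2 + 10*c - 2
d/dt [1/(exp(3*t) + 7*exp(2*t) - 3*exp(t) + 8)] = (-3*exp(2*t) - 14*exp(t) + 3)*exp(t)/(exp(3*t) + 7*exp(2*t) - 3*exp(t) + 8)^2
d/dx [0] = 0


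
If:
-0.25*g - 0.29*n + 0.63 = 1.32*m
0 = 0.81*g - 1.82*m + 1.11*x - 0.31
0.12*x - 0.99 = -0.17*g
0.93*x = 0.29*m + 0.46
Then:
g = 4.85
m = 2.83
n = -14.89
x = 1.38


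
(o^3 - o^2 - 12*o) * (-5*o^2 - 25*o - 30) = -5*o^5 - 20*o^4 + 55*o^3 + 330*o^2 + 360*o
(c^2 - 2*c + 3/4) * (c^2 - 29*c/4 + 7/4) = c^4 - 37*c^3/4 + 17*c^2 - 143*c/16 + 21/16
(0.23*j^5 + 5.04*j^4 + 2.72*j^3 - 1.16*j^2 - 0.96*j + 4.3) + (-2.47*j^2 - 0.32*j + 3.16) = 0.23*j^5 + 5.04*j^4 + 2.72*j^3 - 3.63*j^2 - 1.28*j + 7.46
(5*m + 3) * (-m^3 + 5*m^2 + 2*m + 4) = -5*m^4 + 22*m^3 + 25*m^2 + 26*m + 12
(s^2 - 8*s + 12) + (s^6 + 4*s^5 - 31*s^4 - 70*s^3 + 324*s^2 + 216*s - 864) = s^6 + 4*s^5 - 31*s^4 - 70*s^3 + 325*s^2 + 208*s - 852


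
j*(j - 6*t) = j^2 - 6*j*t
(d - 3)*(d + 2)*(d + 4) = d^3 + 3*d^2 - 10*d - 24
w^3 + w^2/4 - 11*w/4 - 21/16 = (w - 7/4)*(w + 1/2)*(w + 3/2)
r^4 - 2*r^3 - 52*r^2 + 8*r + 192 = (r - 8)*(r - 2)*(r + 2)*(r + 6)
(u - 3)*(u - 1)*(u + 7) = u^3 + 3*u^2 - 25*u + 21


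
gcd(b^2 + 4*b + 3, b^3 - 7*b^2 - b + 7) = b + 1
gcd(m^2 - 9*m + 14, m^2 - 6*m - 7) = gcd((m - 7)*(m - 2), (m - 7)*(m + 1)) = m - 7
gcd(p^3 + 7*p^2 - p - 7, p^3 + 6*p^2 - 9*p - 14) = p^2 + 8*p + 7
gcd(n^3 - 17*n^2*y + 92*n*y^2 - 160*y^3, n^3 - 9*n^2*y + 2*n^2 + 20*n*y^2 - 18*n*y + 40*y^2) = n^2 - 9*n*y + 20*y^2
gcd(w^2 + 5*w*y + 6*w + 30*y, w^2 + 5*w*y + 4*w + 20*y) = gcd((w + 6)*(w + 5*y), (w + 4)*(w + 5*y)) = w + 5*y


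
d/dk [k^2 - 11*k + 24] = 2*k - 11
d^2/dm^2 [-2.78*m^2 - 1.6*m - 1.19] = -5.56000000000000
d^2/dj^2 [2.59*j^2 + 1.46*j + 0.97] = 5.18000000000000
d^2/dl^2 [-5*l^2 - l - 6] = -10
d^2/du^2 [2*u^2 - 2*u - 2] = 4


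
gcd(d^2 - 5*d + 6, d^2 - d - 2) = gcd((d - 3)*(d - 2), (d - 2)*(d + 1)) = d - 2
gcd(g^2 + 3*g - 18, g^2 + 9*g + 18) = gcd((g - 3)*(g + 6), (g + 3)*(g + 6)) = g + 6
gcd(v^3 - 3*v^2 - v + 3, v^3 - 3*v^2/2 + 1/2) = v - 1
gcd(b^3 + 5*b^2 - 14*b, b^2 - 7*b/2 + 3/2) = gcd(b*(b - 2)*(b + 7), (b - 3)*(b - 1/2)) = 1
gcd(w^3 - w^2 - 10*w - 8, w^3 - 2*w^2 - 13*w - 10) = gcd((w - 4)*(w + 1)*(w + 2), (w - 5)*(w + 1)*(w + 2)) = w^2 + 3*w + 2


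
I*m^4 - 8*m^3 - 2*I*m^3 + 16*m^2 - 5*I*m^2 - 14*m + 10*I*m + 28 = (m - 2)*(m + 2*I)*(m + 7*I)*(I*m + 1)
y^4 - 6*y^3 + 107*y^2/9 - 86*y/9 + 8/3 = (y - 3)*(y - 4/3)*(y - 1)*(y - 2/3)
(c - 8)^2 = c^2 - 16*c + 64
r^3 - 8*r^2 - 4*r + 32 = (r - 8)*(r - 2)*(r + 2)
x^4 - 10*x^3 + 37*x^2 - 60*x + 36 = (x - 3)^2*(x - 2)^2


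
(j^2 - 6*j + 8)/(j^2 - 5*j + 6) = (j - 4)/(j - 3)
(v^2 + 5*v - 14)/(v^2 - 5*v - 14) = (-v^2 - 5*v + 14)/(-v^2 + 5*v + 14)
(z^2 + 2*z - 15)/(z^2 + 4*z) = (z^2 + 2*z - 15)/(z*(z + 4))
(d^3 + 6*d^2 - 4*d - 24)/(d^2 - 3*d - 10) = (d^2 + 4*d - 12)/(d - 5)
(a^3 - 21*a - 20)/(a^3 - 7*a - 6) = (a^2 - a - 20)/(a^2 - a - 6)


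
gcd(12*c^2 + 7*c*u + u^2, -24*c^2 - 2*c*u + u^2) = 4*c + u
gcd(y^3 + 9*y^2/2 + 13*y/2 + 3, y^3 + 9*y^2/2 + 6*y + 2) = y + 2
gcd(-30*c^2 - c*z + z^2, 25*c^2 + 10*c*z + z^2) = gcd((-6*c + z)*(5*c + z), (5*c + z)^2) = 5*c + z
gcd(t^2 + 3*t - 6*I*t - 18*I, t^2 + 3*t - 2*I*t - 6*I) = t + 3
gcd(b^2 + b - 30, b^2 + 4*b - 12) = b + 6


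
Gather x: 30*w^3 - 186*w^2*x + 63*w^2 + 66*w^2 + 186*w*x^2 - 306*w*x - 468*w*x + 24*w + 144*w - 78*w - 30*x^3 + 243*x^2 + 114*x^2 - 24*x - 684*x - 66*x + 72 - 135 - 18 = 30*w^3 + 129*w^2 + 90*w - 30*x^3 + x^2*(186*w + 357) + x*(-186*w^2 - 774*w - 774) - 81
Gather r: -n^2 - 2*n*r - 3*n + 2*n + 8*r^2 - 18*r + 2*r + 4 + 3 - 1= -n^2 - n + 8*r^2 + r*(-2*n - 16) + 6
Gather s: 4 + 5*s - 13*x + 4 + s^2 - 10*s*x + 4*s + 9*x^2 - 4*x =s^2 + s*(9 - 10*x) + 9*x^2 - 17*x + 8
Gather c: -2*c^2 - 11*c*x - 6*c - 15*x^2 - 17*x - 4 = -2*c^2 + c*(-11*x - 6) - 15*x^2 - 17*x - 4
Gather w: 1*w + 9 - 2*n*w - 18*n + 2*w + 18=-18*n + w*(3 - 2*n) + 27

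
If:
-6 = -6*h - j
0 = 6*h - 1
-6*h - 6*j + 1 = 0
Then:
No Solution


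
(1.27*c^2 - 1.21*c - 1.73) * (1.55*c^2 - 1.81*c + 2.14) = 1.9685*c^4 - 4.1742*c^3 + 2.2264*c^2 + 0.5419*c - 3.7022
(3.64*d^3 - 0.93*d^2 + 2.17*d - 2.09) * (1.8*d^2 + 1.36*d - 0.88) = 6.552*d^5 + 3.2764*d^4 - 0.562*d^3 + 0.00760000000000005*d^2 - 4.752*d + 1.8392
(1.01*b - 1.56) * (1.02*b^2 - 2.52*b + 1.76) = 1.0302*b^3 - 4.1364*b^2 + 5.7088*b - 2.7456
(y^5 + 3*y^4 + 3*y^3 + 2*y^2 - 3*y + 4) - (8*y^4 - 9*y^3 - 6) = y^5 - 5*y^4 + 12*y^3 + 2*y^2 - 3*y + 10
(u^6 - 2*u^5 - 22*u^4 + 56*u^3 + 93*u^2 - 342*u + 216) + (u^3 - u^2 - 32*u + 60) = u^6 - 2*u^5 - 22*u^4 + 57*u^3 + 92*u^2 - 374*u + 276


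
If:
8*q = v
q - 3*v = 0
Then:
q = 0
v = 0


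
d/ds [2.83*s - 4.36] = 2.83000000000000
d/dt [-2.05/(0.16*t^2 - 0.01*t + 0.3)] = (0.656*t - 0.0205)/(0.16*t^2 - 0.01*t + 0.3)^2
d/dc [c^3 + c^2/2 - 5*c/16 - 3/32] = 3*c^2 + c - 5/16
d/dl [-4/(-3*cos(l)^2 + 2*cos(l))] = 8*(-sin(l)/cos(l)^2 + 3*tan(l))/(3*cos(l) - 2)^2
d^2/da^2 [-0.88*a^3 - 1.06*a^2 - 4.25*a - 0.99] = -5.28*a - 2.12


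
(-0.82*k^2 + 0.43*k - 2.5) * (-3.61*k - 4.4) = 2.9602*k^3 + 2.0557*k^2 + 7.133*k + 11.0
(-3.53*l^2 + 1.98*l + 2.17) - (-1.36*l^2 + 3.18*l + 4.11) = -2.17*l^2 - 1.2*l - 1.94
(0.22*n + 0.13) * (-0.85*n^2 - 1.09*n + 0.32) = -0.187*n^3 - 0.3503*n^2 - 0.0713*n + 0.0416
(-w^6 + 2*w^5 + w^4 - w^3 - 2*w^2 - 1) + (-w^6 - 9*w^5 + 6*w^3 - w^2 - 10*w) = -2*w^6 - 7*w^5 + w^4 + 5*w^3 - 3*w^2 - 10*w - 1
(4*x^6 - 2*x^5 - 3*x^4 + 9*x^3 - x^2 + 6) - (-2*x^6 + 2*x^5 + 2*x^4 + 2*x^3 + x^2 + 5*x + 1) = 6*x^6 - 4*x^5 - 5*x^4 + 7*x^3 - 2*x^2 - 5*x + 5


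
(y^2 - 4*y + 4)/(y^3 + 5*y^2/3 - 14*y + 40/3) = 3*(y - 2)/(3*y^2 + 11*y - 20)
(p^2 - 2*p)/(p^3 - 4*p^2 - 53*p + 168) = p*(p - 2)/(p^3 - 4*p^2 - 53*p + 168)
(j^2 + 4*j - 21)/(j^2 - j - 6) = (j + 7)/(j + 2)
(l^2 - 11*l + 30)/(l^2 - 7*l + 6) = (l - 5)/(l - 1)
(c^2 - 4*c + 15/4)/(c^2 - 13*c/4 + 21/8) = 2*(2*c - 5)/(4*c - 7)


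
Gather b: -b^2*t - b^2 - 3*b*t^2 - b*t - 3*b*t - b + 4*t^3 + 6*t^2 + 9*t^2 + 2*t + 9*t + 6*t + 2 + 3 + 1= b^2*(-t - 1) + b*(-3*t^2 - 4*t - 1) + 4*t^3 + 15*t^2 + 17*t + 6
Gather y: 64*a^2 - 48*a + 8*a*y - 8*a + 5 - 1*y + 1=64*a^2 - 56*a + y*(8*a - 1) + 6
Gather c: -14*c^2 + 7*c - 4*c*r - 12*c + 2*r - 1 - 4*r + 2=-14*c^2 + c*(-4*r - 5) - 2*r + 1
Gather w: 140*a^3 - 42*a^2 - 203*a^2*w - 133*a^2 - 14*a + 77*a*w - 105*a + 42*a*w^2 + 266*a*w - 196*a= 140*a^3 - 175*a^2 + 42*a*w^2 - 315*a + w*(-203*a^2 + 343*a)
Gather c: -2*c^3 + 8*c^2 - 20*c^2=-2*c^3 - 12*c^2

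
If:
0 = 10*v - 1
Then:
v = 1/10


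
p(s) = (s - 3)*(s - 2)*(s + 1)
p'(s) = (s - 3)*(s - 2) + (s - 3)*(s + 1) + (s - 2)*(s + 1)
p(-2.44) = -34.78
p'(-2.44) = 38.38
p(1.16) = 3.34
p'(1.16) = -4.24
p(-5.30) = -260.54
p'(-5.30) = 127.67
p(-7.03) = -546.14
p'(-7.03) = 205.50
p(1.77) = 0.78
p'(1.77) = -3.76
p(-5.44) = -278.80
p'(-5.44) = 133.30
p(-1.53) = -8.48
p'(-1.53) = 20.26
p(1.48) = 1.96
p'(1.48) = -4.27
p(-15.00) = -4284.00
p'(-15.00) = 796.00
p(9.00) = 420.00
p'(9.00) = 172.00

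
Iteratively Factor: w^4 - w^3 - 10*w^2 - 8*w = (w)*(w^3 - w^2 - 10*w - 8) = w*(w + 1)*(w^2 - 2*w - 8) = w*(w - 4)*(w + 1)*(w + 2)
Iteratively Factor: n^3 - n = (n)*(n^2 - 1) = n*(n - 1)*(n + 1)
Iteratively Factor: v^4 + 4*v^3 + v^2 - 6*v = (v + 3)*(v^3 + v^2 - 2*v) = (v + 2)*(v + 3)*(v^2 - v) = v*(v + 2)*(v + 3)*(v - 1)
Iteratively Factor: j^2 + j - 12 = (j - 3)*(j + 4)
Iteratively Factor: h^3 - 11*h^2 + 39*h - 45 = (h - 5)*(h^2 - 6*h + 9) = (h - 5)*(h - 3)*(h - 3)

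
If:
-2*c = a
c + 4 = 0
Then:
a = 8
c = -4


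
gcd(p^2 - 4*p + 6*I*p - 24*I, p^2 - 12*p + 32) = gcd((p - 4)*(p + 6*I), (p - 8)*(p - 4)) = p - 4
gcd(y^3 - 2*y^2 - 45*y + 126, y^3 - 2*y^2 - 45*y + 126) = y^3 - 2*y^2 - 45*y + 126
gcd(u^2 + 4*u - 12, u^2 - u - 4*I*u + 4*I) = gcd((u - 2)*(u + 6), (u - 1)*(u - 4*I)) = 1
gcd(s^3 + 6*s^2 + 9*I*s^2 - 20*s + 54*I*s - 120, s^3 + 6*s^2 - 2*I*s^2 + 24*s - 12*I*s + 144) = s^2 + s*(6 + 4*I) + 24*I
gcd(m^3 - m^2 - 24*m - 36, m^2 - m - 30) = m - 6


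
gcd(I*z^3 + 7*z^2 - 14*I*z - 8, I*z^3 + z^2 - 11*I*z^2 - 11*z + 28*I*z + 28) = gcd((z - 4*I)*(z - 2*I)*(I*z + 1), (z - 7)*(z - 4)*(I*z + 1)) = z - I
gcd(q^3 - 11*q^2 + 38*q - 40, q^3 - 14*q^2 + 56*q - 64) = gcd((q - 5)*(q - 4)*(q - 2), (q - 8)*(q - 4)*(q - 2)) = q^2 - 6*q + 8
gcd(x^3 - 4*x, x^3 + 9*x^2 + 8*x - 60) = x - 2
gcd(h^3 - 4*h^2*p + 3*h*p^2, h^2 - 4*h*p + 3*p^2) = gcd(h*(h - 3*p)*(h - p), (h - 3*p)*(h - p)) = h^2 - 4*h*p + 3*p^2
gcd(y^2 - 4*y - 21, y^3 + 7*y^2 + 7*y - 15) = y + 3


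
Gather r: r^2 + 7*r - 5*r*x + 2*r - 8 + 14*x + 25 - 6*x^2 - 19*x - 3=r^2 + r*(9 - 5*x) - 6*x^2 - 5*x + 14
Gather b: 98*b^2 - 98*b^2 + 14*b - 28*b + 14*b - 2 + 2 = 0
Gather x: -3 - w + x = -w + x - 3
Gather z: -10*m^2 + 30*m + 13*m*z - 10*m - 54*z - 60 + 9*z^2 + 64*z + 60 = -10*m^2 + 20*m + 9*z^2 + z*(13*m + 10)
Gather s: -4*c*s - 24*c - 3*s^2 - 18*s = -24*c - 3*s^2 + s*(-4*c - 18)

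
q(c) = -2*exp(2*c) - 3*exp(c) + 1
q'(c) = -4*exp(2*c) - 3*exp(c)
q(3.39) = -1848.14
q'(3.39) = -3609.27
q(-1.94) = 0.53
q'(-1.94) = -0.51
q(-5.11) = 0.98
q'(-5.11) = -0.02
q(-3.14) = 0.87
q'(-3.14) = -0.14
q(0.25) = -6.15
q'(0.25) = -10.45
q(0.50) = -9.38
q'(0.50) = -15.82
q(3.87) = -4739.77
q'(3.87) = -9337.72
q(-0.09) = -3.41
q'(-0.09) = -6.08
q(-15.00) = 1.00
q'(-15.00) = 0.00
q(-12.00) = 1.00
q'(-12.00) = 0.00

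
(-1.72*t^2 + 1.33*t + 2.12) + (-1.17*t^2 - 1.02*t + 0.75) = -2.89*t^2 + 0.31*t + 2.87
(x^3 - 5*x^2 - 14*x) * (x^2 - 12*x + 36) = x^5 - 17*x^4 + 82*x^3 - 12*x^2 - 504*x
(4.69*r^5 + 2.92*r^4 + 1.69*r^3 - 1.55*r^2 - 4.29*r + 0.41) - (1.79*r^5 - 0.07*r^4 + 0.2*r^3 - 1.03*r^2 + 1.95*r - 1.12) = 2.9*r^5 + 2.99*r^4 + 1.49*r^3 - 0.52*r^2 - 6.24*r + 1.53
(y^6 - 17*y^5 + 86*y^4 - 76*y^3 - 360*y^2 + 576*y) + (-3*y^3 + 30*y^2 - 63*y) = y^6 - 17*y^5 + 86*y^4 - 79*y^3 - 330*y^2 + 513*y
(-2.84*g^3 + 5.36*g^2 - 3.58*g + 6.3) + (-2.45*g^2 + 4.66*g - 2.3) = -2.84*g^3 + 2.91*g^2 + 1.08*g + 4.0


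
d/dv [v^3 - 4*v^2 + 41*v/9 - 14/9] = 3*v^2 - 8*v + 41/9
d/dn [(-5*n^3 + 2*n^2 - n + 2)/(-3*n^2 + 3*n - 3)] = (5*n^4 - 10*n^3 + 16*n^2 - 1)/(3*(n^4 - 2*n^3 + 3*n^2 - 2*n + 1))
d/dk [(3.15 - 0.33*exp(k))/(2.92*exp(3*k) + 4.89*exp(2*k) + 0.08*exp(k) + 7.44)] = (1.9272*exp(3*k) - 25.9803*exp(2*k) - 30.807*exp(k) - 2.7072)*exp(k)/(8.5264*exp(6*k) + 28.5576*exp(5*k) + 24.3793*exp(4*k) + 44.232*exp(3*k) + 72.7696*exp(2*k) + 1.1904*exp(k) + 55.3536)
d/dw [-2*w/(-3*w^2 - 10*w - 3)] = 6*(1 - w^2)/(9*w^4 + 60*w^3 + 118*w^2 + 60*w + 9)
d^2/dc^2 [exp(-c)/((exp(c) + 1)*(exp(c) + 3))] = (9*exp(4*c) + 44*exp(3*c) + 70*exp(2*c) + 36*exp(c) + 9)*exp(-c)/(exp(6*c) + 12*exp(5*c) + 57*exp(4*c) + 136*exp(3*c) + 171*exp(2*c) + 108*exp(c) + 27)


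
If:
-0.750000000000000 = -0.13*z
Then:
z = 5.77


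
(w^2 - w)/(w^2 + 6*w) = (w - 1)/(w + 6)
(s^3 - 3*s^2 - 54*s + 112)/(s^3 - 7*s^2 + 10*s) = (s^2 - s - 56)/(s*(s - 5))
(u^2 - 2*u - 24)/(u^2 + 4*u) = (u - 6)/u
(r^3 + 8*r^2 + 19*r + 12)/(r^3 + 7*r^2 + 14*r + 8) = (r + 3)/(r + 2)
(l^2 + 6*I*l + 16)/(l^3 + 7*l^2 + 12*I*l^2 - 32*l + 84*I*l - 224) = (l - 2*I)/(l^2 + l*(7 + 4*I) + 28*I)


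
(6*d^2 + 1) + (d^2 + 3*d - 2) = 7*d^2 + 3*d - 1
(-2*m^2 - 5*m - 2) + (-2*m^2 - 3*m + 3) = -4*m^2 - 8*m + 1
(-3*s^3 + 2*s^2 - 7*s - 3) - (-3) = -3*s^3 + 2*s^2 - 7*s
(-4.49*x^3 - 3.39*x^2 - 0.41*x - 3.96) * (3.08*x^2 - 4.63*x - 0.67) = -13.8292*x^5 + 10.3475*x^4 + 17.4412*x^3 - 8.0272*x^2 + 18.6095*x + 2.6532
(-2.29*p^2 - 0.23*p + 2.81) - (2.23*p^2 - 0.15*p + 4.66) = -4.52*p^2 - 0.08*p - 1.85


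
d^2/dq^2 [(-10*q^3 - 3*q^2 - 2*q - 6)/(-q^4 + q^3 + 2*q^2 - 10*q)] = 2*(10*q^9 + 9*q^8 + 63*q^7 - 667*q^6 + 24*q^5 - 30*q^4 + 1304*q^3 - 108*q^2 - 360*q + 600)/(q^3*(q^9 - 3*q^8 - 3*q^7 + 41*q^6 - 54*q^5 - 102*q^4 + 412*q^3 - 180*q^2 - 600*q + 1000))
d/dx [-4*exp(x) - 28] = -4*exp(x)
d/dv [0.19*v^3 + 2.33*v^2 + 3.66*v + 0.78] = 0.57*v^2 + 4.66*v + 3.66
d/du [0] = 0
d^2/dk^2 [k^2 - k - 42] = 2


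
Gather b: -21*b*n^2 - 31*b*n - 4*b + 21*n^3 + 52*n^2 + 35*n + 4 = b*(-21*n^2 - 31*n - 4) + 21*n^3 + 52*n^2 + 35*n + 4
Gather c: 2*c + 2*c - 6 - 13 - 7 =4*c - 26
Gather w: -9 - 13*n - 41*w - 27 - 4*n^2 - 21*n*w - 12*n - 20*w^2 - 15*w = -4*n^2 - 25*n - 20*w^2 + w*(-21*n - 56) - 36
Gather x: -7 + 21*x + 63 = 21*x + 56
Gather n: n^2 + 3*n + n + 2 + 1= n^2 + 4*n + 3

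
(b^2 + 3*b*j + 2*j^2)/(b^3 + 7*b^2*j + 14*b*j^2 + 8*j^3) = 1/(b + 4*j)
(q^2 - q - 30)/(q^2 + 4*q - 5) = (q - 6)/(q - 1)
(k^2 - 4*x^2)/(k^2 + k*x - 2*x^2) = (-k + 2*x)/(-k + x)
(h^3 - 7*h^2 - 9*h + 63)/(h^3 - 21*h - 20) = (-h^3 + 7*h^2 + 9*h - 63)/(-h^3 + 21*h + 20)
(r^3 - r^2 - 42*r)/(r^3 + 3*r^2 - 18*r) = (r - 7)/(r - 3)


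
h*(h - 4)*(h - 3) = h^3 - 7*h^2 + 12*h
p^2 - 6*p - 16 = (p - 8)*(p + 2)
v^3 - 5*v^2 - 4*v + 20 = (v - 5)*(v - 2)*(v + 2)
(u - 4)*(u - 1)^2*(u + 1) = u^4 - 5*u^3 + 3*u^2 + 5*u - 4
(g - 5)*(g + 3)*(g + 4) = g^3 + 2*g^2 - 23*g - 60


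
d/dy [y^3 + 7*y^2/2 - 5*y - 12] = 3*y^2 + 7*y - 5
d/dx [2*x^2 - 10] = 4*x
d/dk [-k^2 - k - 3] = -2*k - 1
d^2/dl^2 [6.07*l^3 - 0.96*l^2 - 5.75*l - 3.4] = 36.42*l - 1.92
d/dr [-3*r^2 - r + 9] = -6*r - 1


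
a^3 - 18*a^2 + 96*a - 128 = (a - 8)^2*(a - 2)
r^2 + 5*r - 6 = (r - 1)*(r + 6)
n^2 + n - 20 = (n - 4)*(n + 5)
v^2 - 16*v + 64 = (v - 8)^2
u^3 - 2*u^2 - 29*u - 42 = (u - 7)*(u + 2)*(u + 3)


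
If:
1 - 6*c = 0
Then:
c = 1/6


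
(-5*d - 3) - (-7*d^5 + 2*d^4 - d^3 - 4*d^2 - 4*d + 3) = 7*d^5 - 2*d^4 + d^3 + 4*d^2 - d - 6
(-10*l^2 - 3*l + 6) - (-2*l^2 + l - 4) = -8*l^2 - 4*l + 10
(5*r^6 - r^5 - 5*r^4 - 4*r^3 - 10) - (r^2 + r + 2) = 5*r^6 - r^5 - 5*r^4 - 4*r^3 - r^2 - r - 12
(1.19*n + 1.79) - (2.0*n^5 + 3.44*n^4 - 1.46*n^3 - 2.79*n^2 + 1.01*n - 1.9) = -2.0*n^5 - 3.44*n^4 + 1.46*n^3 + 2.79*n^2 + 0.18*n + 3.69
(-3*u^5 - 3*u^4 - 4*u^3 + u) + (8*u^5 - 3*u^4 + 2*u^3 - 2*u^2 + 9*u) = 5*u^5 - 6*u^4 - 2*u^3 - 2*u^2 + 10*u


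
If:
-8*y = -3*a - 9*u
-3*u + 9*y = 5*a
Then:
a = 19*y/12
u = 13*y/36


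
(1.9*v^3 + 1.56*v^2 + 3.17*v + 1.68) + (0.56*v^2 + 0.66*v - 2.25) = 1.9*v^3 + 2.12*v^2 + 3.83*v - 0.57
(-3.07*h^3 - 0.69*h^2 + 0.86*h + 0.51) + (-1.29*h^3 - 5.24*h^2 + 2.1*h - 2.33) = -4.36*h^3 - 5.93*h^2 + 2.96*h - 1.82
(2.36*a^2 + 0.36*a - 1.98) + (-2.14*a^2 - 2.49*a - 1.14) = 0.22*a^2 - 2.13*a - 3.12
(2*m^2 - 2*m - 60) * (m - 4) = 2*m^3 - 10*m^2 - 52*m + 240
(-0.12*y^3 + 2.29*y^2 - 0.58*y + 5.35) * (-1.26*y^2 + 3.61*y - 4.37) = 0.1512*y^5 - 3.3186*y^4 + 9.5221*y^3 - 18.8421*y^2 + 21.8481*y - 23.3795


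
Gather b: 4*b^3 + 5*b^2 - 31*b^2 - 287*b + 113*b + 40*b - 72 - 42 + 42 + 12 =4*b^3 - 26*b^2 - 134*b - 60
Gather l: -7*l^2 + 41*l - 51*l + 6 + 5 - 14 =-7*l^2 - 10*l - 3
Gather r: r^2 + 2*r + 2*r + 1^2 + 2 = r^2 + 4*r + 3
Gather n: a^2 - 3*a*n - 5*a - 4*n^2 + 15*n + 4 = a^2 - 5*a - 4*n^2 + n*(15 - 3*a) + 4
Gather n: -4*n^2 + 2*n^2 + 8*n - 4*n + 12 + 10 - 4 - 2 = -2*n^2 + 4*n + 16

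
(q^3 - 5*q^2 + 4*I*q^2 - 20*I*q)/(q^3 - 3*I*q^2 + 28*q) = (q - 5)/(q - 7*I)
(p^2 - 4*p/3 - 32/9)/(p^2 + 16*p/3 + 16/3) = (p - 8/3)/(p + 4)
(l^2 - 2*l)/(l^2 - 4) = l/(l + 2)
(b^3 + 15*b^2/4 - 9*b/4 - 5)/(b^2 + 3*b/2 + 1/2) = (4*b^2 + 11*b - 20)/(2*(2*b + 1))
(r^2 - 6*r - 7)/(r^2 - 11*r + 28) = (r + 1)/(r - 4)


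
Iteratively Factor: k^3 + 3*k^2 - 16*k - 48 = (k - 4)*(k^2 + 7*k + 12) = (k - 4)*(k + 3)*(k + 4)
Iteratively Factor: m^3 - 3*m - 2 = (m + 1)*(m^2 - m - 2) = (m - 2)*(m + 1)*(m + 1)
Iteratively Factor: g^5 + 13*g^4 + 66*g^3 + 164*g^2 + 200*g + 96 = (g + 2)*(g^4 + 11*g^3 + 44*g^2 + 76*g + 48) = (g + 2)^2*(g^3 + 9*g^2 + 26*g + 24) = (g + 2)^2*(g + 4)*(g^2 + 5*g + 6) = (g + 2)^2*(g + 3)*(g + 4)*(g + 2)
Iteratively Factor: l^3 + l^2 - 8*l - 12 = (l - 3)*(l^2 + 4*l + 4) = (l - 3)*(l + 2)*(l + 2)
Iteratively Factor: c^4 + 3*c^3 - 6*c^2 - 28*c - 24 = (c + 2)*(c^3 + c^2 - 8*c - 12) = (c + 2)^2*(c^2 - c - 6) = (c - 3)*(c + 2)^2*(c + 2)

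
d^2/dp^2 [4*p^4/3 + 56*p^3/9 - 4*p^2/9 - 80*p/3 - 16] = 16*p^2 + 112*p/3 - 8/9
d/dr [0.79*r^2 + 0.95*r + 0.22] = 1.58*r + 0.95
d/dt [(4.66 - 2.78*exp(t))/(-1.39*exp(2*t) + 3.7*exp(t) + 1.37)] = (-3.8642*exp(2*t) + 12.9548*exp(t) - 21.0506)*exp(t)/(1.9321*exp(4*t) - 10.286*exp(3*t) + 9.8814*exp(2*t) + 10.138*exp(t) + 1.8769)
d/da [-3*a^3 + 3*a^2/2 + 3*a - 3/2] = -9*a^2 + 3*a + 3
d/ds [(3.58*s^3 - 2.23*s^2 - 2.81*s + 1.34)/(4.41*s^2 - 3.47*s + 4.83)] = (15.7878*s^4 - 24.8452*s^3 + 72.0044*s^2 - 33.3606*s - 8.9225)/(19.4481*s^4 - 30.6054*s^3 + 54.6415*s^2 - 33.5202*s + 23.3289)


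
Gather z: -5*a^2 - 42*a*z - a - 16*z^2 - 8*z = -5*a^2 - a - 16*z^2 + z*(-42*a - 8)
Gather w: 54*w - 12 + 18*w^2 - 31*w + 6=18*w^2 + 23*w - 6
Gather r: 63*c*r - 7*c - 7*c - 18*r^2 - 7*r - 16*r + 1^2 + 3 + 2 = -14*c - 18*r^2 + r*(63*c - 23) + 6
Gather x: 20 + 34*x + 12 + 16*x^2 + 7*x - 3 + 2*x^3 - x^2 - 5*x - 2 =2*x^3 + 15*x^2 + 36*x + 27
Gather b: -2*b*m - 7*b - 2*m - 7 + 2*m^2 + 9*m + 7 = b*(-2*m - 7) + 2*m^2 + 7*m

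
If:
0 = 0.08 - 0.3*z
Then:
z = 0.27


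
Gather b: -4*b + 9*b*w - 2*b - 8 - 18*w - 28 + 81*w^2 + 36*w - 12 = b*(9*w - 6) + 81*w^2 + 18*w - 48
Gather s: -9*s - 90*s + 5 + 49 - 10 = 44 - 99*s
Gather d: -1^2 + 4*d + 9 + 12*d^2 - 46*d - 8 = 12*d^2 - 42*d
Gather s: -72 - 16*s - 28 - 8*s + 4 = -24*s - 96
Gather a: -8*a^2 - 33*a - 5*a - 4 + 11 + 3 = -8*a^2 - 38*a + 10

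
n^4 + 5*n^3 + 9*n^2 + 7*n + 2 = (n + 1)^3*(n + 2)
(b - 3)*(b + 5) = b^2 + 2*b - 15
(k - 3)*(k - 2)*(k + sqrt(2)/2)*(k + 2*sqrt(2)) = k^4 - 5*k^3 + 5*sqrt(2)*k^3/2 - 25*sqrt(2)*k^2/2 + 8*k^2 - 10*k + 15*sqrt(2)*k + 12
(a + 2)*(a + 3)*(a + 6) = a^3 + 11*a^2 + 36*a + 36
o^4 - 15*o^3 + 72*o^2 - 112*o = o*(o - 7)*(o - 4)^2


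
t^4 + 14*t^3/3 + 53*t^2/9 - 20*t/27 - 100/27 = (t - 2/3)*(t + 5/3)^2*(t + 2)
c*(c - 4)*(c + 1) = c^3 - 3*c^2 - 4*c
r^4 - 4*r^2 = r^2*(r - 2)*(r + 2)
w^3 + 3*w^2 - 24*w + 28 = (w - 2)^2*(w + 7)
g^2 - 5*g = g*(g - 5)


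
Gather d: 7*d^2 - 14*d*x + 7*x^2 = 7*d^2 - 14*d*x + 7*x^2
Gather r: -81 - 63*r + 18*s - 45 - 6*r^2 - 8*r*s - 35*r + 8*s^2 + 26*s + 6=-6*r^2 + r*(-8*s - 98) + 8*s^2 + 44*s - 120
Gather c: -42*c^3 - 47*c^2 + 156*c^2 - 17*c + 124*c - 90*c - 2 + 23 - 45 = -42*c^3 + 109*c^2 + 17*c - 24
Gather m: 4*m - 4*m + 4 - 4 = 0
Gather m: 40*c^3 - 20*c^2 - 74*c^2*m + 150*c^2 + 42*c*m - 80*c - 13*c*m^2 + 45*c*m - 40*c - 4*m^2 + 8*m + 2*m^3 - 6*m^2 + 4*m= 40*c^3 + 130*c^2 - 120*c + 2*m^3 + m^2*(-13*c - 10) + m*(-74*c^2 + 87*c + 12)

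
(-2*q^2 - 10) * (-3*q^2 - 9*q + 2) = 6*q^4 + 18*q^3 + 26*q^2 + 90*q - 20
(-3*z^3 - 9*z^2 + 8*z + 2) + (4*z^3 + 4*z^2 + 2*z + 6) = z^3 - 5*z^2 + 10*z + 8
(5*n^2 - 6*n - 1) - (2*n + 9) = 5*n^2 - 8*n - 10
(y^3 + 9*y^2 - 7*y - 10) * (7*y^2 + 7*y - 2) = 7*y^5 + 70*y^4 + 12*y^3 - 137*y^2 - 56*y + 20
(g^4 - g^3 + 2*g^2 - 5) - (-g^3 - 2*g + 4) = g^4 + 2*g^2 + 2*g - 9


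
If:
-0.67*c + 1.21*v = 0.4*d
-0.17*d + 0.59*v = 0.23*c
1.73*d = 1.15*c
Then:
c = 0.00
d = 0.00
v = 0.00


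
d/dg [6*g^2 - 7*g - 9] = 12*g - 7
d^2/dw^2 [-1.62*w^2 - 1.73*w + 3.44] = -3.24000000000000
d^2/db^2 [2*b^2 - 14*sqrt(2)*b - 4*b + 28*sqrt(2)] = 4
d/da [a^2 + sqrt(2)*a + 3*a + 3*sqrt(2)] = 2*a + sqrt(2) + 3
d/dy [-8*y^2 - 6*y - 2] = -16*y - 6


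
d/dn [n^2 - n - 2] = 2*n - 1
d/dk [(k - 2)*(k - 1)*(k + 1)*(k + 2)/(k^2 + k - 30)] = (2*k^5 + 3*k^4 - 120*k^3 - 5*k^2 + 292*k - 4)/(k^4 + 2*k^3 - 59*k^2 - 60*k + 900)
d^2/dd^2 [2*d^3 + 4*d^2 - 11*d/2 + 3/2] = 12*d + 8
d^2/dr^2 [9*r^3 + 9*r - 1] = 54*r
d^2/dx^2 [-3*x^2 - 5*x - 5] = -6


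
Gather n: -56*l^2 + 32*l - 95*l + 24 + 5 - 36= -56*l^2 - 63*l - 7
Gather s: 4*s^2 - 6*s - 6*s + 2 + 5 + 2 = 4*s^2 - 12*s + 9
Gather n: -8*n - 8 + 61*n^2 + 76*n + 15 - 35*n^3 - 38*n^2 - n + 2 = -35*n^3 + 23*n^2 + 67*n + 9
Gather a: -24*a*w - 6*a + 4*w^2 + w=a*(-24*w - 6) + 4*w^2 + w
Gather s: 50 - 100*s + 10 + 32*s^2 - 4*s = 32*s^2 - 104*s + 60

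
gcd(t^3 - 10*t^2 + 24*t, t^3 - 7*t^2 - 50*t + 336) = t - 6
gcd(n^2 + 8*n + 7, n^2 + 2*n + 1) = n + 1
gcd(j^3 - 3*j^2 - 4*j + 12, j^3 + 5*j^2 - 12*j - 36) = j^2 - j - 6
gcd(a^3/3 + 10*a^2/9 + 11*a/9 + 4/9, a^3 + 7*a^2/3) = 1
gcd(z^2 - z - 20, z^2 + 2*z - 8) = z + 4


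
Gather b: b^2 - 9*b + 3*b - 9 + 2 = b^2 - 6*b - 7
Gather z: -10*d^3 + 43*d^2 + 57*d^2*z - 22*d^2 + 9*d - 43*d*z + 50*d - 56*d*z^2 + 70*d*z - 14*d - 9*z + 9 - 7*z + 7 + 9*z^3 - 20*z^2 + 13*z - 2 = -10*d^3 + 21*d^2 + 45*d + 9*z^3 + z^2*(-56*d - 20) + z*(57*d^2 + 27*d - 3) + 14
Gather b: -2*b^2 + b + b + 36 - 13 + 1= -2*b^2 + 2*b + 24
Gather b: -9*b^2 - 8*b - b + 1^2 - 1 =-9*b^2 - 9*b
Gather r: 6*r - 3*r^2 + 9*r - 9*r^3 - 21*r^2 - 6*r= -9*r^3 - 24*r^2 + 9*r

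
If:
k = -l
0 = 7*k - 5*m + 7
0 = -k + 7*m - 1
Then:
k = -1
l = 1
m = 0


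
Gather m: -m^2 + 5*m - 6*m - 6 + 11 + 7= -m^2 - m + 12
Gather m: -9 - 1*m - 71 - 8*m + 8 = -9*m - 72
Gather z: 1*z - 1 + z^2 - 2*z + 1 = z^2 - z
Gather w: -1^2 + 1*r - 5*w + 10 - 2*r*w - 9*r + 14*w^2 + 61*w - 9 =-8*r + 14*w^2 + w*(56 - 2*r)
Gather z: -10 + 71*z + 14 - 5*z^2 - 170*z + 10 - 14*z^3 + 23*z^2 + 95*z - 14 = -14*z^3 + 18*z^2 - 4*z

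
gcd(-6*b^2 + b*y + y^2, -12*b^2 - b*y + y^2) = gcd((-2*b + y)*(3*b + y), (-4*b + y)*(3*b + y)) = 3*b + y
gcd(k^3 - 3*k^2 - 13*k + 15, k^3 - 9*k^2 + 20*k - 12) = k - 1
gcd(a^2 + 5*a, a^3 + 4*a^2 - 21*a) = a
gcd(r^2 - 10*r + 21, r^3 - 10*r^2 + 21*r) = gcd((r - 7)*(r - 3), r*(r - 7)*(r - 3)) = r^2 - 10*r + 21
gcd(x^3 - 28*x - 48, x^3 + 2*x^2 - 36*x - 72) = x^2 - 4*x - 12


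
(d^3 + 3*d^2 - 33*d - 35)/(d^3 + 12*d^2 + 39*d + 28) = (d - 5)/(d + 4)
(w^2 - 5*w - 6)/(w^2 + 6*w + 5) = (w - 6)/(w + 5)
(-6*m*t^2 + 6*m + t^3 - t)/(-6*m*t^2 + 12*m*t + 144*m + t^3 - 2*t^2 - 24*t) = (t^2 - 1)/(t^2 - 2*t - 24)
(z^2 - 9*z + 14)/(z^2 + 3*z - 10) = (z - 7)/(z + 5)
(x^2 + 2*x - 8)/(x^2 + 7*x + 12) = (x - 2)/(x + 3)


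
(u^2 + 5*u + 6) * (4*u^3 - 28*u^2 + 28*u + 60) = 4*u^5 - 8*u^4 - 88*u^3 + 32*u^2 + 468*u + 360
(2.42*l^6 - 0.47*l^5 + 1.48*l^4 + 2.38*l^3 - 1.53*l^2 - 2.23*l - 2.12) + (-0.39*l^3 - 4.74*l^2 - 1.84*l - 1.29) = 2.42*l^6 - 0.47*l^5 + 1.48*l^4 + 1.99*l^3 - 6.27*l^2 - 4.07*l - 3.41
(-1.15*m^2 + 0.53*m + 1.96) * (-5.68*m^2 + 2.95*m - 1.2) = 6.532*m^4 - 6.4029*m^3 - 8.1893*m^2 + 5.146*m - 2.352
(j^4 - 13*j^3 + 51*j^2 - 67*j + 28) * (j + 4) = j^5 - 9*j^4 - j^3 + 137*j^2 - 240*j + 112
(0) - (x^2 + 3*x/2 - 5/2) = -x^2 - 3*x/2 + 5/2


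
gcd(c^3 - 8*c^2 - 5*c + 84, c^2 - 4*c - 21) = c^2 - 4*c - 21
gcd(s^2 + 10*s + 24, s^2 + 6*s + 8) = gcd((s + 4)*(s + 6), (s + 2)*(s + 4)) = s + 4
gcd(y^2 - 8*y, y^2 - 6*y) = y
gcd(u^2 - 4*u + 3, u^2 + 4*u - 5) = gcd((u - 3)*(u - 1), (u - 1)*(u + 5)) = u - 1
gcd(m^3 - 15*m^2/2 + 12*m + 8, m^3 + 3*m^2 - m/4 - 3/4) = m + 1/2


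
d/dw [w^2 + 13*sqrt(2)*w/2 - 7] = 2*w + 13*sqrt(2)/2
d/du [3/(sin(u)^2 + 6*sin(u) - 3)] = -6*(sin(u) + 3)*cos(u)/(sin(u)^2 + 6*sin(u) - 3)^2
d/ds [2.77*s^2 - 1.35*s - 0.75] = 5.54*s - 1.35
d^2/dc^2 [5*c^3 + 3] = 30*c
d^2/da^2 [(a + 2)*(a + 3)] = 2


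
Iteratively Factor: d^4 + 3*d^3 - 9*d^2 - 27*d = (d - 3)*(d^3 + 6*d^2 + 9*d) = d*(d - 3)*(d^2 + 6*d + 9) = d*(d - 3)*(d + 3)*(d + 3)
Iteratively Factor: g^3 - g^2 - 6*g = (g + 2)*(g^2 - 3*g) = (g - 3)*(g + 2)*(g)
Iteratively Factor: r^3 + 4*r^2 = (r)*(r^2 + 4*r) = r^2*(r + 4)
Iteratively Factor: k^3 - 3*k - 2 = (k + 1)*(k^2 - k - 2) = (k - 2)*(k + 1)*(k + 1)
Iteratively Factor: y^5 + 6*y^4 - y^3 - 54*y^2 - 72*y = (y)*(y^4 + 6*y^3 - y^2 - 54*y - 72) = y*(y + 3)*(y^3 + 3*y^2 - 10*y - 24) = y*(y - 3)*(y + 3)*(y^2 + 6*y + 8) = y*(y - 3)*(y + 2)*(y + 3)*(y + 4)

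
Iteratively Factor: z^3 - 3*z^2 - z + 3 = (z - 1)*(z^2 - 2*z - 3) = (z - 1)*(z + 1)*(z - 3)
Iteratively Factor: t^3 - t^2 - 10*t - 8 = (t + 2)*(t^2 - 3*t - 4) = (t - 4)*(t + 2)*(t + 1)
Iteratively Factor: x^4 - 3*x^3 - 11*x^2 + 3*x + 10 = (x - 1)*(x^3 - 2*x^2 - 13*x - 10) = (x - 5)*(x - 1)*(x^2 + 3*x + 2) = (x - 5)*(x - 1)*(x + 1)*(x + 2)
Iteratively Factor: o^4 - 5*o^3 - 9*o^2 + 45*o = (o - 5)*(o^3 - 9*o) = (o - 5)*(o - 3)*(o^2 + 3*o) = o*(o - 5)*(o - 3)*(o + 3)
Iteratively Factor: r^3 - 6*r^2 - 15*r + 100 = (r - 5)*(r^2 - r - 20) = (r - 5)*(r + 4)*(r - 5)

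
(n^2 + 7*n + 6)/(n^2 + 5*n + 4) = (n + 6)/(n + 4)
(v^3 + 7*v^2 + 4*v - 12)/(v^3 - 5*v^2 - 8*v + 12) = (v + 6)/(v - 6)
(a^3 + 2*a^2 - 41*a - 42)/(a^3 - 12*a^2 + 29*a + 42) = (a + 7)/(a - 7)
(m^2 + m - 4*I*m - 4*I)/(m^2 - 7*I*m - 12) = (m + 1)/(m - 3*I)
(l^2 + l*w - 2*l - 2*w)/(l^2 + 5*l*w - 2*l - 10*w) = (l + w)/(l + 5*w)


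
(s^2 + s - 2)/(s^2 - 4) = (s - 1)/(s - 2)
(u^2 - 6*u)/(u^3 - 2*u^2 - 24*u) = 1/(u + 4)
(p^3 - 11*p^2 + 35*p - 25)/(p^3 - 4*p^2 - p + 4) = (p^2 - 10*p + 25)/(p^2 - 3*p - 4)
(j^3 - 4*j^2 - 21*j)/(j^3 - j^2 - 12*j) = (j - 7)/(j - 4)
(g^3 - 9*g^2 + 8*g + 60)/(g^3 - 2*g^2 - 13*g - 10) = (g - 6)/(g + 1)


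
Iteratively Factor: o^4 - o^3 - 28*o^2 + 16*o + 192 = (o + 3)*(o^3 - 4*o^2 - 16*o + 64) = (o + 3)*(o + 4)*(o^2 - 8*o + 16) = (o - 4)*(o + 3)*(o + 4)*(o - 4)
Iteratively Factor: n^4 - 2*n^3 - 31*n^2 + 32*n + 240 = (n - 5)*(n^3 + 3*n^2 - 16*n - 48) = (n - 5)*(n + 4)*(n^2 - n - 12) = (n - 5)*(n + 3)*(n + 4)*(n - 4)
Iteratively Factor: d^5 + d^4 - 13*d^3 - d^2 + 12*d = (d - 1)*(d^4 + 2*d^3 - 11*d^2 - 12*d) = d*(d - 1)*(d^3 + 2*d^2 - 11*d - 12) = d*(d - 1)*(d + 1)*(d^2 + d - 12) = d*(d - 3)*(d - 1)*(d + 1)*(d + 4)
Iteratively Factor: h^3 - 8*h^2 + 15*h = (h - 5)*(h^2 - 3*h) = (h - 5)*(h - 3)*(h)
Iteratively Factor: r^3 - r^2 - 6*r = (r + 2)*(r^2 - 3*r) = r*(r + 2)*(r - 3)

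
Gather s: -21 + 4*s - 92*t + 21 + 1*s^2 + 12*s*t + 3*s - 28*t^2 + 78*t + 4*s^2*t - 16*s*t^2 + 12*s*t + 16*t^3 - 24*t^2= s^2*(4*t + 1) + s*(-16*t^2 + 24*t + 7) + 16*t^3 - 52*t^2 - 14*t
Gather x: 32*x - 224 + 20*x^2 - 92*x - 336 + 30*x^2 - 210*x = 50*x^2 - 270*x - 560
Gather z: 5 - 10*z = 5 - 10*z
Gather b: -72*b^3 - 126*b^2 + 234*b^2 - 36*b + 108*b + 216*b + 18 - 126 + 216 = -72*b^3 + 108*b^2 + 288*b + 108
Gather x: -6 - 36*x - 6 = -36*x - 12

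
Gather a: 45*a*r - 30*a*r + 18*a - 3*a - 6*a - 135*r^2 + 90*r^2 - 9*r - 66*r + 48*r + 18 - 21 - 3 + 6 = a*(15*r + 9) - 45*r^2 - 27*r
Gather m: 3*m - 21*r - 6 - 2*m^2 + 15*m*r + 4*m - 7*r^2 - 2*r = -2*m^2 + m*(15*r + 7) - 7*r^2 - 23*r - 6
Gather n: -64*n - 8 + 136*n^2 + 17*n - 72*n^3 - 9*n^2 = -72*n^3 + 127*n^2 - 47*n - 8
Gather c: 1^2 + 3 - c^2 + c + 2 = -c^2 + c + 6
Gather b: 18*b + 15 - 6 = 18*b + 9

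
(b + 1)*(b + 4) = b^2 + 5*b + 4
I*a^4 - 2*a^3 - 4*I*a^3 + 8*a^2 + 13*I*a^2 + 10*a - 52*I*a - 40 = (a - 4)*(a - 2*I)*(a + 5*I)*(I*a + 1)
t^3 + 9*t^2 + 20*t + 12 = (t + 1)*(t + 2)*(t + 6)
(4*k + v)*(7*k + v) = 28*k^2 + 11*k*v + v^2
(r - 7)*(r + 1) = r^2 - 6*r - 7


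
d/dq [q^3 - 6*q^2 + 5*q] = 3*q^2 - 12*q + 5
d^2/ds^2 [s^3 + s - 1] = 6*s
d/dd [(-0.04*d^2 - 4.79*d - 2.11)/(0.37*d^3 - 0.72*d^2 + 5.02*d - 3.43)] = (0.0148*d^4 + 3.5446*d^3 - 1.3075*d^2 - 2.764*d + 27.0219)/(0.1369*d^6 - 0.5328*d^5 + 4.2332*d^4 - 9.767*d^3 + 30.1396*d^2 - 34.4372*d + 11.7649)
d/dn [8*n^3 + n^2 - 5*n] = 24*n^2 + 2*n - 5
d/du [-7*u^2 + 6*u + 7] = 6 - 14*u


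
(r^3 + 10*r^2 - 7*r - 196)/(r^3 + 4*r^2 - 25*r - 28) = (r + 7)/(r + 1)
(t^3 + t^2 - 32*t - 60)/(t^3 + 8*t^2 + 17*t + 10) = (t - 6)/(t + 1)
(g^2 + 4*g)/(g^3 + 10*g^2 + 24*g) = 1/(g + 6)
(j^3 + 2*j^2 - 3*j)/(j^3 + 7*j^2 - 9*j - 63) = j*(j - 1)/(j^2 + 4*j - 21)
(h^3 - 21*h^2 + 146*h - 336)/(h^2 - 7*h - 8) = (h^2 - 13*h + 42)/(h + 1)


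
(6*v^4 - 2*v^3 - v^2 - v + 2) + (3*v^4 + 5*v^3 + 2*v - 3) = 9*v^4 + 3*v^3 - v^2 + v - 1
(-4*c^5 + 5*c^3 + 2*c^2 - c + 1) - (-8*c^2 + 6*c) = -4*c^5 + 5*c^3 + 10*c^2 - 7*c + 1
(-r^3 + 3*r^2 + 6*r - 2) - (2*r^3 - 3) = -3*r^3 + 3*r^2 + 6*r + 1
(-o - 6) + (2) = -o - 4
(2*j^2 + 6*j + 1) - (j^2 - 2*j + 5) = j^2 + 8*j - 4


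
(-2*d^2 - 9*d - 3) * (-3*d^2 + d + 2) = 6*d^4 + 25*d^3 - 4*d^2 - 21*d - 6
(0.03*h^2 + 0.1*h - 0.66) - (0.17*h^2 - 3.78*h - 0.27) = -0.14*h^2 + 3.88*h - 0.39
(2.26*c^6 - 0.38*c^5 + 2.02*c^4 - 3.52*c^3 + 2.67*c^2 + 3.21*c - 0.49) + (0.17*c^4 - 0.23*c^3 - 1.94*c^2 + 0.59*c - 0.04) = 2.26*c^6 - 0.38*c^5 + 2.19*c^4 - 3.75*c^3 + 0.73*c^2 + 3.8*c - 0.53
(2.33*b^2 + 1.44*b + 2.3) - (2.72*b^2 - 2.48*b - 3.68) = -0.39*b^2 + 3.92*b + 5.98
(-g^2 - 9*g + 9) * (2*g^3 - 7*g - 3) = -2*g^5 - 18*g^4 + 25*g^3 + 66*g^2 - 36*g - 27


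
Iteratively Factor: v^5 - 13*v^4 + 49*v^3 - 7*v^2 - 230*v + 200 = (v - 5)*(v^4 - 8*v^3 + 9*v^2 + 38*v - 40) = (v - 5)*(v - 1)*(v^3 - 7*v^2 + 2*v + 40) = (v - 5)*(v - 4)*(v - 1)*(v^2 - 3*v - 10) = (v - 5)*(v - 4)*(v - 1)*(v + 2)*(v - 5)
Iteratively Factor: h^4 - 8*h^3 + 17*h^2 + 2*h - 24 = (h - 4)*(h^3 - 4*h^2 + h + 6) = (h - 4)*(h - 2)*(h^2 - 2*h - 3) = (h - 4)*(h - 2)*(h + 1)*(h - 3)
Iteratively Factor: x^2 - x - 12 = (x + 3)*(x - 4)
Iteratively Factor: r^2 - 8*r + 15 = (r - 5)*(r - 3)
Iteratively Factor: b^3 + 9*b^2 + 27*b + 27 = (b + 3)*(b^2 + 6*b + 9) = (b + 3)^2*(b + 3)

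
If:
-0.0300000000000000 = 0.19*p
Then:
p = -0.16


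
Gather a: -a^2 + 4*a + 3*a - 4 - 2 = -a^2 + 7*a - 6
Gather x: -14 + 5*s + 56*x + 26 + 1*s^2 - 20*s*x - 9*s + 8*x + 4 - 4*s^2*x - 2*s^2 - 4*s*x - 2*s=-s^2 - 6*s + x*(-4*s^2 - 24*s + 64) + 16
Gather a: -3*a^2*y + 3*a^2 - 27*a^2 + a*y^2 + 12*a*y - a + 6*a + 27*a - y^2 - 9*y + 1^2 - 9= a^2*(-3*y - 24) + a*(y^2 + 12*y + 32) - y^2 - 9*y - 8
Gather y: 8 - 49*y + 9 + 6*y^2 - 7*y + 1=6*y^2 - 56*y + 18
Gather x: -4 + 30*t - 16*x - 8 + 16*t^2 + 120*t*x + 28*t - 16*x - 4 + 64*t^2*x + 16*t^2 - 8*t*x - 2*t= 32*t^2 + 56*t + x*(64*t^2 + 112*t - 32) - 16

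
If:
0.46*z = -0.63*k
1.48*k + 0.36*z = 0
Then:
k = 0.00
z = 0.00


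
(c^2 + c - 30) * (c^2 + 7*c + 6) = c^4 + 8*c^3 - 17*c^2 - 204*c - 180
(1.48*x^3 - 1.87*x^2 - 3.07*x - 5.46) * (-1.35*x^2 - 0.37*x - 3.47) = -1.998*x^5 + 1.9769*x^4 - 0.2992*x^3 + 14.9958*x^2 + 12.6731*x + 18.9462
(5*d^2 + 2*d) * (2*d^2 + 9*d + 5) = 10*d^4 + 49*d^3 + 43*d^2 + 10*d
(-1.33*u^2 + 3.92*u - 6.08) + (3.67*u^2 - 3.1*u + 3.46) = 2.34*u^2 + 0.82*u - 2.62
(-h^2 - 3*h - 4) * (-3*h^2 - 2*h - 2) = 3*h^4 + 11*h^3 + 20*h^2 + 14*h + 8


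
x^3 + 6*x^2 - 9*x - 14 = (x - 2)*(x + 1)*(x + 7)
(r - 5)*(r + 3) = r^2 - 2*r - 15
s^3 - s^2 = s^2*(s - 1)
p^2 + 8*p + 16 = (p + 4)^2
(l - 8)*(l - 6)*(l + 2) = l^3 - 12*l^2 + 20*l + 96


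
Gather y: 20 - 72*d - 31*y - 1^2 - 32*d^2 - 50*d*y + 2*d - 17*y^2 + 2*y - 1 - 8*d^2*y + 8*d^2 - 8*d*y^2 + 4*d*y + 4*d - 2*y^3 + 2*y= -24*d^2 - 66*d - 2*y^3 + y^2*(-8*d - 17) + y*(-8*d^2 - 46*d - 27) + 18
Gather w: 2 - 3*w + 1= 3 - 3*w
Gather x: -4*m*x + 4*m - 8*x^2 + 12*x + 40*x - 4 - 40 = 4*m - 8*x^2 + x*(52 - 4*m) - 44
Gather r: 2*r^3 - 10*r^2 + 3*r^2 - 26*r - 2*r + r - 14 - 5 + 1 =2*r^3 - 7*r^2 - 27*r - 18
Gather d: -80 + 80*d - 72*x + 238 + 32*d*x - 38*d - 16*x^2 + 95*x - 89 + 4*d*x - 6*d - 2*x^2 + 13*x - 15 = d*(36*x + 36) - 18*x^2 + 36*x + 54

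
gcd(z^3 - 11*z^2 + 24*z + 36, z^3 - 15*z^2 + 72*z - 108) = z^2 - 12*z + 36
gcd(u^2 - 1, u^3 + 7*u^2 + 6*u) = u + 1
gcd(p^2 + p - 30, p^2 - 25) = p - 5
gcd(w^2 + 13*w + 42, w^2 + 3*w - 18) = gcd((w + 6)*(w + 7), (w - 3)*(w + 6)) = w + 6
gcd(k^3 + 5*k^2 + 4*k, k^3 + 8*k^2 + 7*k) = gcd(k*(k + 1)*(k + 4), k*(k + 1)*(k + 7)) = k^2 + k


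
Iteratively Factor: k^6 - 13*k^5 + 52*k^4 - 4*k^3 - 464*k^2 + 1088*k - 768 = (k - 4)*(k^5 - 9*k^4 + 16*k^3 + 60*k^2 - 224*k + 192) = (k - 4)*(k - 2)*(k^4 - 7*k^3 + 2*k^2 + 64*k - 96) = (k - 4)^2*(k - 2)*(k^3 - 3*k^2 - 10*k + 24) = (k - 4)^3*(k - 2)*(k^2 + k - 6) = (k - 4)^3*(k - 2)*(k + 3)*(k - 2)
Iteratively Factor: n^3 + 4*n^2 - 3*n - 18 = (n - 2)*(n^2 + 6*n + 9) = (n - 2)*(n + 3)*(n + 3)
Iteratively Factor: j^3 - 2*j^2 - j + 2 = (j - 2)*(j^2 - 1) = (j - 2)*(j + 1)*(j - 1)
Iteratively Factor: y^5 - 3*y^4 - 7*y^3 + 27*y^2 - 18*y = (y)*(y^4 - 3*y^3 - 7*y^2 + 27*y - 18) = y*(y - 2)*(y^3 - y^2 - 9*y + 9) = y*(y - 2)*(y + 3)*(y^2 - 4*y + 3) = y*(y - 2)*(y - 1)*(y + 3)*(y - 3)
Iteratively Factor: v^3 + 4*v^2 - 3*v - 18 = (v - 2)*(v^2 + 6*v + 9) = (v - 2)*(v + 3)*(v + 3)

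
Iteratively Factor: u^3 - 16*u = (u - 4)*(u^2 + 4*u) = (u - 4)*(u + 4)*(u)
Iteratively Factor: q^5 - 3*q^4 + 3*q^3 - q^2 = (q - 1)*(q^4 - 2*q^3 + q^2) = (q - 1)^2*(q^3 - q^2) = q*(q - 1)^2*(q^2 - q) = q^2*(q - 1)^2*(q - 1)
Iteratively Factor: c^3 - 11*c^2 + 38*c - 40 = (c - 2)*(c^2 - 9*c + 20) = (c - 5)*(c - 2)*(c - 4)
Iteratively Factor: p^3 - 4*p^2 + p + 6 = (p + 1)*(p^2 - 5*p + 6) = (p - 2)*(p + 1)*(p - 3)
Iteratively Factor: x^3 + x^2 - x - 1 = (x - 1)*(x^2 + 2*x + 1) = (x - 1)*(x + 1)*(x + 1)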